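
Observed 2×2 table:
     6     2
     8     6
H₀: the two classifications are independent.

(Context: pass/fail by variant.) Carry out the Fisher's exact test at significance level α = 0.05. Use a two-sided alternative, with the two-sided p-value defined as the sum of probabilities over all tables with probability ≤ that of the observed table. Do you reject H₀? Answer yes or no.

Margins: r₁=8, r₂=14, c₁=14, c₂=8, n=22
p_obs = C(8,6)·C(14,8)/C(22,14); sum pmf over tables with pmf ≤ p_obs
p-value (two-sided) = 0.64940
At α=0.05: p ≥ α → fail to reject H₀

reject H₀: no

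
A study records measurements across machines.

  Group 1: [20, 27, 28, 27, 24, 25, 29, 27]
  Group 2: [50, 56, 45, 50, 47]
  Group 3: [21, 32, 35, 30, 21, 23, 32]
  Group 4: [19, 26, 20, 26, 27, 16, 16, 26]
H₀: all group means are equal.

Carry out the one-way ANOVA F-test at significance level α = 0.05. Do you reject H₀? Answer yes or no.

Group means [25.88, 49.60, 27.71, 22.00], grand mean 29.464
SSB = Σnᵢ(x̄ᵢ−x̄)² = 2597.461; SSW = ΣΣ(x−x̄ᵢ)² = 491.504
MSB = 2597.461/3 = 865.8202; MSW = 491.504/24 = 20.4793
F = MSB/MSW = 42.2778
df = (3, 24)
p-value (upper-tail) = 0.00000
At α=0.05: p < α → reject H₀

reject H₀: yes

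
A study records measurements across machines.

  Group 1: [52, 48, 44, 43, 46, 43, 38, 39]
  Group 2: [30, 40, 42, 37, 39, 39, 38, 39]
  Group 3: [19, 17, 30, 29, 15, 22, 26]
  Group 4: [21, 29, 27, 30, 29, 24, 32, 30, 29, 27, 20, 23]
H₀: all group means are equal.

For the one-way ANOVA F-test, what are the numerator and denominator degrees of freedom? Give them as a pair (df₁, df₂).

k = 4 groups, N = 35 total
df = (k−1, N−k) = (4−1, 35−4) = (3, 31)

degrees of freedom = [3, 31]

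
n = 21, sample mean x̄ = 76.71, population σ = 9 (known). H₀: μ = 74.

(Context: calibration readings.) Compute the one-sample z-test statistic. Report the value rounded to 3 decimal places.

test statistic = 1.380

SE = σ/√n = 9/√21 = 1.9640
z = (x̄−μ₀)/SE = (76.71−74)/1.9640 = 1.3799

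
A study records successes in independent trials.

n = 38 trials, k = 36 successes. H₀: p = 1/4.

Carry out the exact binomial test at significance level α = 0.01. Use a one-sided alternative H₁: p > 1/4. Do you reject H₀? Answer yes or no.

reject H₀: yes

Exact binomial: n=38, k=36, p₀=1/4=0.2500
P(X≥36) from Σ C(n,i)·p₀^i·(1−p₀)^(n−i)
p-value (one-sided, H₁ greater) = 0.00000
At α=0.01: p < α → reject H₀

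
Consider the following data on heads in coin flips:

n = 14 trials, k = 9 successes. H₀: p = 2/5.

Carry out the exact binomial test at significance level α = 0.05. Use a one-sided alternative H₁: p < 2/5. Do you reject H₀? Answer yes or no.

reject H₀: no

Exact binomial: n=14, k=9, p₀=2/5=0.4000
P(X≤9) from Σ C(n,i)·p₀^i·(1−p₀)^(n−i)
p-value (one-sided, H₁ less) = 0.98249
At α=0.05: p ≥ α → fail to reject H₀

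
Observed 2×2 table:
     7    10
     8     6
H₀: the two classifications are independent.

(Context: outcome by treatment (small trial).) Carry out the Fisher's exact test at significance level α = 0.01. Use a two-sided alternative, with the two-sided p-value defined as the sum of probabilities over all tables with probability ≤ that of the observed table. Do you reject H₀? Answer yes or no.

Margins: r₁=17, r₂=14, c₁=15, c₂=16, n=31
p_obs = C(17,7)·C(14,8)/C(31,15); sum pmf over tables with pmf ≤ p_obs
p-value (two-sided) = 0.47949
At α=0.01: p ≥ α → fail to reject H₀

reject H₀: no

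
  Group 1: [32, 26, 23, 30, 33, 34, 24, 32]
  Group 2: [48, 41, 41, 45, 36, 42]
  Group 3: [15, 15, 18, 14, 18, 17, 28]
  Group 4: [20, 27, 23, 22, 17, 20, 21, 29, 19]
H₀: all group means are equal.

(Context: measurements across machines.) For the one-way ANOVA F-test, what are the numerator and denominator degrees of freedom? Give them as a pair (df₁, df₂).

degrees of freedom = [3, 26]

k = 4 groups, N = 30 total
df = (k−1, N−k) = (4−1, 30−4) = (3, 26)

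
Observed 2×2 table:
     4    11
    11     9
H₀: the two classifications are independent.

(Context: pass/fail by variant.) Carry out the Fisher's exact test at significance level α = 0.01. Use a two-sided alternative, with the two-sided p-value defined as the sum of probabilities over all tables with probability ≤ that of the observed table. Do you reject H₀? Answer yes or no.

Margins: r₁=15, r₂=20, c₁=15, c₂=20, n=35
p_obs = C(15,4)·C(20,11)/C(35,15); sum pmf over tables with pmf ≤ p_obs
p-value (two-sided) = 0.16719
At α=0.01: p ≥ α → fail to reject H₀

reject H₀: no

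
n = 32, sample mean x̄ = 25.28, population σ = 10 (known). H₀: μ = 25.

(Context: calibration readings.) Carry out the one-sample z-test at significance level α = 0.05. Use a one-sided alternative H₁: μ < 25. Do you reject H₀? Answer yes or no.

reject H₀: no

SE = σ/√n = 10/√32 = 1.7678
z = (x̄−μ₀)/SE = (25.28−25)/1.7678 = 0.1584
p-value (one-sided, H₁ less) = 0.56293
At α=0.05: p ≥ α → fail to reject H₀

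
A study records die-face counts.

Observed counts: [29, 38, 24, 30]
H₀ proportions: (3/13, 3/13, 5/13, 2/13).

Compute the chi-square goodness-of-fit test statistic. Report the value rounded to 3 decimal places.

test statistic = 21.556

n = 121; E_i = n·p_i = [27.92, 27.92, 46.54, 18.62]
χ² = (29−27.92)²/27.92 + (38−27.92)²/27.92 + (24−46.54)²/46.54 + (30−18.62)²/18.62 = 21.5559
df = 3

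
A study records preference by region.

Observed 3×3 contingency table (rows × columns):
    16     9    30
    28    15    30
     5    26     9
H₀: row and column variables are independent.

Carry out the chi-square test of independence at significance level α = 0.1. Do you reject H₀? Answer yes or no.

Row totals [55, 73, 40], col totals [49, 50, 69], n=168
χ² = (16−16.04)²/16.04 + (9−16.37)²/16.37 + (30−22.59)²/22.59 + (28−21.29)²/21.29 + (15−21.73)²/21.73 + (30−29.98)²/29.98 + (5−11.67)²/11.67 + (26−11.90)²/11.90 + (9−16.43)²/16.43 = 33.8019
df = 4
p-value (upper-tail) = 0.00000
At α=0.1: p < α → reject H₀

reject H₀: yes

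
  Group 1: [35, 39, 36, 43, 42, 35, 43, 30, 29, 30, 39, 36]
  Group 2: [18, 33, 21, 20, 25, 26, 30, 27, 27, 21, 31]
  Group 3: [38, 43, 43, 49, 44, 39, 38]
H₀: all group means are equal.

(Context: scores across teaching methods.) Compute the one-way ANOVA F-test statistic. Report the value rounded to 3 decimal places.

Group means [36.42, 25.36, 42.00], grand mean 33.667
SSB = Σnᵢ(x̄ᵢ−x̄)² = 1335.205; SSW = ΣΣ(x−x̄ᵢ)² = 607.462
MSB = 1335.205/2 = 667.6023; MSW = 607.462/27 = 22.4986
F = MSB/MSW = 29.6731
df = (2, 27)

test statistic = 29.673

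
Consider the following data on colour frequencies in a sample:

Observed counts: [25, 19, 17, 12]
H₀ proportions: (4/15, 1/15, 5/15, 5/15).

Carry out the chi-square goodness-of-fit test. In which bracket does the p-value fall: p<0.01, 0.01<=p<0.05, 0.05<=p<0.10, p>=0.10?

n = 73; E_i = n·p_i = [19.47, 4.87, 24.33, 24.33]
χ² = (25−19.47)²/19.47 + (19−4.87)²/4.87 + (17−24.33)²/24.33 + (12−24.33)²/24.33 = 51.0788
df = 3
p-value (upper-tail) = 0.00000
→ bracket: p<0.01

p-value bracket: p<0.01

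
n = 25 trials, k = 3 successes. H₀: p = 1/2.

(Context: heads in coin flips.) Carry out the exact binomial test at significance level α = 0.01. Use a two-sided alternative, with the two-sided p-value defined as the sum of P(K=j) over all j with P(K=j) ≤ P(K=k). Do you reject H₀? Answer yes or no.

Exact binomial: n=25, k=3, p₀=1/2=0.5000
P(X=j) = C(n,j)·p₀^j·(1−p₀)^(n−j); p = Σ P(X=j) over j with P(X=j) ≤ P(X=3)
p-value (two-sided) = 0.00016
At α=0.01: p < α → reject H₀

reject H₀: yes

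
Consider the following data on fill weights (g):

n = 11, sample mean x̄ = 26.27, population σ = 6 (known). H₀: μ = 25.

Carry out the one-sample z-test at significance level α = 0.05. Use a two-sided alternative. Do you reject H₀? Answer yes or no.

SE = σ/√n = 6/√11 = 1.8091
z = (x̄−μ₀)/SE = (26.27−25)/1.8091 = 0.7020
p-value (two-sided) = 0.48267
At α=0.05: p ≥ α → fail to reject H₀

reject H₀: no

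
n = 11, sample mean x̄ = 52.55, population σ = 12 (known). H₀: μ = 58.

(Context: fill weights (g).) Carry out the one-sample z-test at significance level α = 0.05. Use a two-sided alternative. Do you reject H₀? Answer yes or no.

reject H₀: no

SE = σ/√n = 12/√11 = 3.6181
z = (x̄−μ₀)/SE = (52.55−58)/3.6181 = -1.5063
p-value (two-sided) = 0.13199
At α=0.05: p ≥ α → fail to reject H₀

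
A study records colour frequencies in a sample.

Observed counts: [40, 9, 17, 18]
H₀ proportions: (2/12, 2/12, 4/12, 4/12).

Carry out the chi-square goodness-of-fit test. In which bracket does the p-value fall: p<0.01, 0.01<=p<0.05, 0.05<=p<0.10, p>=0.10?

n = 84; E_i = n·p_i = [14.00, 14.00, 28.00, 28.00]
χ² = (40−14.00)²/14.00 + (9−14.00)²/14.00 + (17−28.00)²/28.00 + (18−28.00)²/28.00 = 57.9643
df = 3
p-value (upper-tail) = 0.00000
→ bracket: p<0.01

p-value bracket: p<0.01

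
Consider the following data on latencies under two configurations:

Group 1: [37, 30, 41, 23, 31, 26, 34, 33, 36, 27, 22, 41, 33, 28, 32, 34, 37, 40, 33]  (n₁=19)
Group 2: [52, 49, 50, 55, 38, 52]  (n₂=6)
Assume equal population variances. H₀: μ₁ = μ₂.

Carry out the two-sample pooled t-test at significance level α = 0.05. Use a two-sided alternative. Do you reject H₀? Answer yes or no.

x̄₁=32.526, s₁=5.581, n₁=19
x̄₂=49.333, s₂=5.922, n₂=6
s_p² = [18·5.581² + 5·5.922²]/23 = 32.0031
SE = √(s_p²·(1/19+1/6)) = 2.6492
t = (32.526−49.333)/2.6492 = -6.3442
df = 23
p-value (two-sided) = 0.00000
At α=0.05: p < α → reject H₀

reject H₀: yes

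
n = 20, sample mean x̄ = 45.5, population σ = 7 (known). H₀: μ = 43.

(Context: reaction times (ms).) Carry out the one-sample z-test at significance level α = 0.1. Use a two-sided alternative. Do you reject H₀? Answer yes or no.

reject H₀: no

SE = σ/√n = 7/√20 = 1.5652
z = (x̄−μ₀)/SE = (45.5−43)/1.5652 = 1.5972
p-value (two-sided) = 0.11022
At α=0.1: p ≥ α → fail to reject H₀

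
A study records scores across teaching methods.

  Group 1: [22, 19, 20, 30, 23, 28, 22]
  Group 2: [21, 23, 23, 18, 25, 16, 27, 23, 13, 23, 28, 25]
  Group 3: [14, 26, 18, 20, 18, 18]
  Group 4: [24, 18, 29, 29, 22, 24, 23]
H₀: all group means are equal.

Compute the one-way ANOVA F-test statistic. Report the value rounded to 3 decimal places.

test statistic = 1.894

Group means [23.43, 22.08, 19.00, 24.14], grand mean 22.250
SSB = Σnᵢ(x̄ᵢ−x̄)² = 98.512; SSW = ΣΣ(x−x̄ᵢ)² = 485.488
MSB = 98.512/3 = 32.8373; MSW = 485.488/28 = 17.3389
F = MSB/MSW = 1.8939
df = (3, 28)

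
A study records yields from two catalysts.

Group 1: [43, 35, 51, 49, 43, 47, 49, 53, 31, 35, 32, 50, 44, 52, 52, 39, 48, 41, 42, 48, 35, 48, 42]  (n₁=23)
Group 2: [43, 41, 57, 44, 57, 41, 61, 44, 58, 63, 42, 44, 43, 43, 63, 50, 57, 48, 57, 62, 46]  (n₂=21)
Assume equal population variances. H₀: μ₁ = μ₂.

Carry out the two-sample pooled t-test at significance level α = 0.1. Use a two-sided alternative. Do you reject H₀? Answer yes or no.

x̄₁=43.870, s₁=6.744, n₁=23
x̄₂=50.667, s₂=8.230, n₂=21
s_p² = [22·6.744² + 20·8.230²]/42 = 56.0780
SE = √(s_p²·(1/23+1/21)) = 2.2602
t = (43.870−50.667)/2.2602 = -3.0073
df = 42
p-value (two-sided) = 0.00444
At α=0.1: p < α → reject H₀

reject H₀: yes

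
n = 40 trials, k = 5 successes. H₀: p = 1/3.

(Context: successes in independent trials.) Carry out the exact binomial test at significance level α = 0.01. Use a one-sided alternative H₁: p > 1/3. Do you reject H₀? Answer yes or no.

reject H₀: no

Exact binomial: n=40, k=5, p₀=1/3=0.3333
P(X≥5) from Σ C(n,i)·p₀^i·(1−p₀)^(n−i)
p-value (one-sided, H₁ greater) = 0.99935
At α=0.01: p ≥ α → fail to reject H₀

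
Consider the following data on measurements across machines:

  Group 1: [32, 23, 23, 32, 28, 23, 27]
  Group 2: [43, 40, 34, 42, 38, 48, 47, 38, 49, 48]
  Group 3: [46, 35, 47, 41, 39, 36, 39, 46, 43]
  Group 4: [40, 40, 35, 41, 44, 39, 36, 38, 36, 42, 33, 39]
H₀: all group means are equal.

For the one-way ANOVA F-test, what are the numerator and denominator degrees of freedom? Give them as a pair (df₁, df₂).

degrees of freedom = [3, 34]

k = 4 groups, N = 38 total
df = (k−1, N−k) = (4−1, 38−4) = (3, 34)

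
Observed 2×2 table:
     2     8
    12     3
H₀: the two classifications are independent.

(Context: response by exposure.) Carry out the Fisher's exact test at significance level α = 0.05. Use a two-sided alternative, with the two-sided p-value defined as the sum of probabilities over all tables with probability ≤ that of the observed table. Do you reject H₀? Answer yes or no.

Margins: r₁=10, r₂=15, c₁=14, c₂=11, n=25
p_obs = C(10,2)·C(15,12)/C(25,14); sum pmf over tables with pmf ≤ p_obs
p-value (two-sided) = 0.00514
At α=0.05: p < α → reject H₀

reject H₀: yes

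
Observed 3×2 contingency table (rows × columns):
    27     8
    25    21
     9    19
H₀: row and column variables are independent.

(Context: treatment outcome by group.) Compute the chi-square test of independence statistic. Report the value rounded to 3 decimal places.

test statistic = 12.866

Row totals [35, 46, 28], col totals [61, 48], n=109
χ² = (27−19.59)²/19.59 + (8−15.41)²/15.41 + (25−25.74)²/25.74 + (21−20.26)²/20.26 + (9−15.67)²/15.67 + (19−12.33)²/12.33 = 12.8661
df = 2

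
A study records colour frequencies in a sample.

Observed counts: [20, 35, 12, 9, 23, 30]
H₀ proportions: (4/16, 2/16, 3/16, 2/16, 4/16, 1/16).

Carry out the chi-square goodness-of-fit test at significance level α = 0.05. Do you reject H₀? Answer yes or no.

reject H₀: yes

n = 129; E_i = n·p_i = [32.25, 16.12, 24.19, 16.12, 32.25, 8.06]
χ² = (20−32.25)²/32.25 + (35−16.12)²/16.12 + (12−24.19)²/24.19 + (9−16.12)²/16.12 + (23−32.25)²/32.25 + (30−8.06)²/8.06 = 98.3798
df = 5
p-value (upper-tail) = 0.00000
At α=0.05: p < α → reject H₀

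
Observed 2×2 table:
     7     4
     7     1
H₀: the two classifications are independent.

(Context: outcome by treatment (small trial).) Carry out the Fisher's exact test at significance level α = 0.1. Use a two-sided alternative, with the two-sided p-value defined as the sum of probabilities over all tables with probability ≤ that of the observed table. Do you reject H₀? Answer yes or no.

Margins: r₁=11, r₂=8, c₁=14, c₂=5, n=19
p_obs = C(11,7)·C(8,7)/C(19,14); sum pmf over tables with pmf ≤ p_obs
p-value (two-sided) = 0.33781
At α=0.1: p ≥ α → fail to reject H₀

reject H₀: no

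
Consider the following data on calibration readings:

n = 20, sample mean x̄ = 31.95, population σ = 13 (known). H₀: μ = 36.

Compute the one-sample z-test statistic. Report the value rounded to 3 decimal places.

SE = σ/√n = 13/√20 = 2.9069
z = (x̄−μ₀)/SE = (31.95−36)/2.9069 = -1.3932

test statistic = -1.393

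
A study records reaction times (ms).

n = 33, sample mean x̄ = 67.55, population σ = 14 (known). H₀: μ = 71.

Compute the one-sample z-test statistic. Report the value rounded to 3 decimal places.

SE = σ/√n = 14/√33 = 2.4371
z = (x̄−μ₀)/SE = (67.55−71)/2.4371 = -1.4156

test statistic = -1.416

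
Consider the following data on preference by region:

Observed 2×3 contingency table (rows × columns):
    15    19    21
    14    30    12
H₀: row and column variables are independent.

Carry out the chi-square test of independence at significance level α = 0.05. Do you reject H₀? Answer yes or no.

reject H₀: no

Row totals [55, 56], col totals [29, 49, 33], n=111
χ² = (15−14.37)²/14.37 + (19−24.28)²/24.28 + (21−16.35)²/16.35 + (14−14.63)²/14.63 + (30−24.72)²/24.72 + (12−16.65)²/16.65 = 4.9498
df = 2
p-value (upper-tail) = 0.08417
At α=0.05: p ≥ α → fail to reject H₀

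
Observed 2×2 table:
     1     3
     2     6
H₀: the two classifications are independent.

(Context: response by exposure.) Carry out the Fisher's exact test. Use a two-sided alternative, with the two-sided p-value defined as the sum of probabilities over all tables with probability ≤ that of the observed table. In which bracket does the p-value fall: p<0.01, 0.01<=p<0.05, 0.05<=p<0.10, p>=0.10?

p-value bracket: p>=0.10

Margins: r₁=4, r₂=8, c₁=3, c₂=9, n=12
p_obs = C(4,1)·C(8,2)/C(12,3); sum pmf over tables with pmf ≤ p_obs
p-value (two-sided) = 1.00000
→ bracket: p>=0.10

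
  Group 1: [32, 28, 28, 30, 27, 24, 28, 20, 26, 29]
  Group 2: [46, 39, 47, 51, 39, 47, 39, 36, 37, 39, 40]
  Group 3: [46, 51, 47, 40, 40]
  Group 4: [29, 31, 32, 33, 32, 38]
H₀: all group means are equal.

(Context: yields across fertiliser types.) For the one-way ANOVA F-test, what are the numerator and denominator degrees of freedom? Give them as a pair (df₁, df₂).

degrees of freedom = [3, 28]

k = 4 groups, N = 32 total
df = (k−1, N−k) = (4−1, 32−4) = (3, 28)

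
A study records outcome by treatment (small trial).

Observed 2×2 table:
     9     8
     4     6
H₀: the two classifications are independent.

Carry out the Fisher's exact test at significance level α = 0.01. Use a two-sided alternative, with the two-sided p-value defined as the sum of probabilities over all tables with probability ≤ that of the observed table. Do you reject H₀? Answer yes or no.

Margins: r₁=17, r₂=10, c₁=13, c₂=14, n=27
p_obs = C(17,9)·C(10,4)/C(27,13); sum pmf over tables with pmf ≤ p_obs
p-value (two-sided) = 0.69458
At α=0.01: p ≥ α → fail to reject H₀

reject H₀: no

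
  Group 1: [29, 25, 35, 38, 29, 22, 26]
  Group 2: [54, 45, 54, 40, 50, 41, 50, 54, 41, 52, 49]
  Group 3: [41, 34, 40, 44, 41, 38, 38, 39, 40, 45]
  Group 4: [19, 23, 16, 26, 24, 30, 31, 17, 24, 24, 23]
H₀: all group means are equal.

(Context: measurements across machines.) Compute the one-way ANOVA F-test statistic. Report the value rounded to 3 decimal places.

Group means [29.14, 48.18, 40.00, 23.36], grand mean 35.667
SSB = Σnᵢ(x̄ᵢ−x̄)² = 3873.628; SSW = ΣΣ(x−x̄ᵢ)² = 807.039
MSB = 3873.628/3 = 1291.2092; MSW = 807.039/35 = 23.0583
F = MSB/MSW = 55.9977
df = (3, 35)

test statistic = 55.998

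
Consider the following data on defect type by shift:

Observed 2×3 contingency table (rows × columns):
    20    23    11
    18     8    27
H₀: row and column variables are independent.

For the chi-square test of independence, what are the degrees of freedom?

degrees of freedom = 2

df = (r−1)(c−1) = (2−1)·(3−1) = 2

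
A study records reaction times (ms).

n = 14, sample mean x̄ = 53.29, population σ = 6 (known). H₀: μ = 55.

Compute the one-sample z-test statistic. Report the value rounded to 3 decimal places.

SE = σ/√n = 6/√14 = 1.6036
z = (x̄−μ₀)/SE = (53.29−55)/1.6036 = -1.0664

test statistic = -1.066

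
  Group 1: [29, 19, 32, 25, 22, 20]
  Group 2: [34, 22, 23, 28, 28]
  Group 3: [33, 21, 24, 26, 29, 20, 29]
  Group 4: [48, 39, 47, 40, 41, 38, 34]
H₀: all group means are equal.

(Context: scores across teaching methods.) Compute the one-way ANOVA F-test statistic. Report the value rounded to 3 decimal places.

test statistic = 16.416

Group means [24.50, 27.00, 26.00, 41.00], grand mean 30.040
SSB = Σnᵢ(x̄ᵢ−x̄)² = 1185.460; SSW = ΣΣ(x−x̄ᵢ)² = 505.500
MSB = 1185.460/3 = 395.1533; MSW = 505.500/21 = 24.0714
F = MSB/MSW = 16.4159
df = (3, 21)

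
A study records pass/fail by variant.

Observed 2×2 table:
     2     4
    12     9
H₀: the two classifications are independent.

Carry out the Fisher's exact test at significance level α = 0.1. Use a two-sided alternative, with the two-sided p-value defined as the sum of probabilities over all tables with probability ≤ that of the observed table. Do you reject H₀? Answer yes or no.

Margins: r₁=6, r₂=21, c₁=14, c₂=13, n=27
p_obs = C(6,2)·C(21,12)/C(27,14); sum pmf over tables with pmf ≤ p_obs
p-value (two-sided) = 0.38454
At α=0.1: p ≥ α → fail to reject H₀

reject H₀: no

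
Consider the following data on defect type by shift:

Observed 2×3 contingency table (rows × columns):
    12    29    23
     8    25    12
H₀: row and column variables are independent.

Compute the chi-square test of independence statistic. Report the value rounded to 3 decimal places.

Row totals [64, 45], col totals [20, 54, 35], n=109
χ² = (12−11.74)²/11.74 + (29−31.71)²/31.71 + (23−20.55)²/20.55 + (8−8.26)²/8.26 + (25−22.29)²/22.29 + (12−14.45)²/14.45 = 1.2804
df = 2

test statistic = 1.280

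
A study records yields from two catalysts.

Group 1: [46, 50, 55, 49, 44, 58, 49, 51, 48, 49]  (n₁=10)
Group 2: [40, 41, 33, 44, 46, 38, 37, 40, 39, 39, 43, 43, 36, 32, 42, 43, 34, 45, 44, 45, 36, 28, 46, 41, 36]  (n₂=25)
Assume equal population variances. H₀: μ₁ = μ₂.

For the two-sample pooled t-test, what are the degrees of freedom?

degrees of freedom = 33

df = n₁ + n₂ − 2 = 10 + 25 − 2 = 33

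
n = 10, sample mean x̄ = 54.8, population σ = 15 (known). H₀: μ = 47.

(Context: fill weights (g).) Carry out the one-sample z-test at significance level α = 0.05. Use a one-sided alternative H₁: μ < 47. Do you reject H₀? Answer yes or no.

reject H₀: no

SE = σ/√n = 15/√10 = 4.7434
z = (x̄−μ₀)/SE = (54.8−47)/4.7434 = 1.6444
p-value (one-sided, H₁ less) = 0.94995
At α=0.05: p ≥ α → fail to reject H₀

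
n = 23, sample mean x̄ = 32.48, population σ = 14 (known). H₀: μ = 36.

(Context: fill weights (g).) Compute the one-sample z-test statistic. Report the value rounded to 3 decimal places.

test statistic = -1.206

SE = σ/√n = 14/√23 = 2.9192
z = (x̄−μ₀)/SE = (32.48−36)/2.9192 = -1.2058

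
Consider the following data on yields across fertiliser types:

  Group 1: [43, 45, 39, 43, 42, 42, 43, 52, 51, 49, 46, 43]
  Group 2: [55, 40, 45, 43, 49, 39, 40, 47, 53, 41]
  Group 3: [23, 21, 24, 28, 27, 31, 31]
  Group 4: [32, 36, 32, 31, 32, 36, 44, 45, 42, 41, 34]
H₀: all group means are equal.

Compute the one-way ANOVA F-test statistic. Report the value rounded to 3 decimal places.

test statistic = 28.115

Group means [44.83, 45.20, 26.43, 36.82], grand mean 39.500
SSB = Σnᵢ(x̄ᵢ−x̄)² = 1941.383; SSW = ΣΣ(x−x̄ᵢ)² = 828.617
MSB = 1941.383/3 = 647.1276; MSW = 828.617/36 = 23.0171
F = MSB/MSW = 28.1150
df = (3, 36)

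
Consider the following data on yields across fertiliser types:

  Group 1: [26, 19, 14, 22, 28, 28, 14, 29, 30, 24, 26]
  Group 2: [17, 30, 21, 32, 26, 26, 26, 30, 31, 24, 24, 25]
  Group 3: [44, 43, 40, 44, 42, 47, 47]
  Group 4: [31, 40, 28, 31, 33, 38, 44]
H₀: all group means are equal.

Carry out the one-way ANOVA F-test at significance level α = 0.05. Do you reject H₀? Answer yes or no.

Group means [23.64, 26.00, 43.86, 35.00], grand mean 30.378
SSB = Σnᵢ(x̄ᵢ−x̄)² = 2151.300; SSW = ΣΣ(x−x̄ᵢ)² = 775.403
MSB = 2151.300/3 = 717.1000; MSW = 775.403/33 = 23.4970
F = MSB/MSW = 30.5187
df = (3, 33)
p-value (upper-tail) = 0.00000
At α=0.05: p < α → reject H₀

reject H₀: yes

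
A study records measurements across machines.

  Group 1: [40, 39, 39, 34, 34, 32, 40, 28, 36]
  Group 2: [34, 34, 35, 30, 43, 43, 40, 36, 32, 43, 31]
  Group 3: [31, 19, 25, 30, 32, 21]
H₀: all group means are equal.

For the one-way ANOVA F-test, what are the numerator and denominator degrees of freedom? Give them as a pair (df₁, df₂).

degrees of freedom = [2, 23]

k = 3 groups, N = 26 total
df = (k−1, N−k) = (3−1, 26−3) = (2, 23)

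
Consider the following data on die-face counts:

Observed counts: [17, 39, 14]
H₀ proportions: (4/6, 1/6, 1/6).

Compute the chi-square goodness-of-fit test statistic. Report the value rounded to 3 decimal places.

n = 70; E_i = n·p_i = [46.67, 11.67, 11.67]
χ² = (17−46.67)²/46.67 + (39−11.67)²/11.67 + (14−11.67)²/11.67 = 83.3643
df = 2

test statistic = 83.364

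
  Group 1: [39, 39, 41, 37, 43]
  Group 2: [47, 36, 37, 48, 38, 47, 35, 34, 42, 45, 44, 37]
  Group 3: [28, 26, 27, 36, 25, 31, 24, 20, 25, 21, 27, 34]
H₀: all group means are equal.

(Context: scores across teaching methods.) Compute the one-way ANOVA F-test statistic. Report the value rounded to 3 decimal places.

Group means [39.80, 40.83, 27.00], grand mean 34.931
SSB = Σnᵢ(x̄ᵢ−x̄)² = 1291.395; SSW = ΣΣ(x−x̄ᵢ)² = 568.467
MSB = 1291.395/2 = 645.6977; MSW = 568.467/26 = 21.8641
F = MSB/MSW = 29.5323
df = (2, 26)

test statistic = 29.532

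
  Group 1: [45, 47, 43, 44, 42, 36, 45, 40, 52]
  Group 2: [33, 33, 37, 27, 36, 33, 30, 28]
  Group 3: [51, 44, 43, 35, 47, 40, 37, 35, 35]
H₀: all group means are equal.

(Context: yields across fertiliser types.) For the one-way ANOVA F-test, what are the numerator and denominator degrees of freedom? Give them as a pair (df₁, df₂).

degrees of freedom = [2, 23]

k = 3 groups, N = 26 total
df = (k−1, N−k) = (3−1, 26−3) = (2, 23)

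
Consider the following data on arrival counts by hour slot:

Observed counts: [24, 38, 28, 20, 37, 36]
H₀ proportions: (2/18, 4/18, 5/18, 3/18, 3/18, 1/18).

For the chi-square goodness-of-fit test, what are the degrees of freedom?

df = k − 1 = 6 − 1 = 5

degrees of freedom = 5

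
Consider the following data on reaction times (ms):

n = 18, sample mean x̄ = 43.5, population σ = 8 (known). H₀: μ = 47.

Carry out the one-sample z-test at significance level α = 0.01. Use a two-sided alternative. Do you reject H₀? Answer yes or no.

SE = σ/√n = 8/√18 = 1.8856
z = (x̄−μ₀)/SE = (43.5−47)/1.8856 = -1.8562
p-value (two-sided) = 0.06343
At α=0.01: p ≥ α → fail to reject H₀

reject H₀: no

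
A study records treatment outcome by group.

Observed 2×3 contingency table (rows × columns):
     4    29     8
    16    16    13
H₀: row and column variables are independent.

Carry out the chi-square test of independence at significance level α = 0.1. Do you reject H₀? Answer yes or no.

Row totals [41, 45], col totals [20, 45, 21], n=86
χ² = (4−9.53)²/9.53 + (29−21.45)²/21.45 + (8−10.01)²/10.01 + (16−10.47)²/10.47 + (16−23.55)²/23.55 + (13−10.99)²/10.99 = 11.9859
df = 2
p-value (upper-tail) = 0.00250
At α=0.1: p < α → reject H₀

reject H₀: yes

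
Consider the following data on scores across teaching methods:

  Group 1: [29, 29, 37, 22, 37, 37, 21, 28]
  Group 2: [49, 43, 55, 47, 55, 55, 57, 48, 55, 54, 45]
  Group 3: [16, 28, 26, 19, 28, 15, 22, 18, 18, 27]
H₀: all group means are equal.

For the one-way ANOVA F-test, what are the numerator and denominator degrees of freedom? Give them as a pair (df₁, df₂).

k = 3 groups, N = 29 total
df = (k−1, N−k) = (3−1, 29−3) = (2, 26)

degrees of freedom = [2, 26]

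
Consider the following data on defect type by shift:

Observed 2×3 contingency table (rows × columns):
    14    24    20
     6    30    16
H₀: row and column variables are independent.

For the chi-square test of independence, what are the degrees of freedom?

df = (r−1)(c−1) = (2−1)·(3−1) = 2

degrees of freedom = 2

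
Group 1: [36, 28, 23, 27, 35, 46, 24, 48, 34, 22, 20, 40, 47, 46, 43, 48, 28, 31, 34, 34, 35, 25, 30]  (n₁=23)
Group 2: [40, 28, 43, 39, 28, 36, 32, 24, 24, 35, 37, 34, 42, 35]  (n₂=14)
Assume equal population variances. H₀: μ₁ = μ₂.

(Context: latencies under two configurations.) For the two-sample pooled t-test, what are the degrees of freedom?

degrees of freedom = 35

df = n₁ + n₂ − 2 = 23 + 14 − 2 = 35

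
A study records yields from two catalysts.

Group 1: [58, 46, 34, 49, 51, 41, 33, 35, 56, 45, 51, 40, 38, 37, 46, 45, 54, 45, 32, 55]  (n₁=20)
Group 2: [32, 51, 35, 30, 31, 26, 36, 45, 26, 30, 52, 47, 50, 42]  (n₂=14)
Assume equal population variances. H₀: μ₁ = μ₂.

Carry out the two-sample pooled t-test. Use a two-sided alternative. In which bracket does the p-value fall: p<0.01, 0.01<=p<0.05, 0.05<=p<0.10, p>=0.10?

p-value bracket: 0.01<=p<0.05

x̄₁=44.550, s₁=8.095, n₁=20
x̄₂=38.071, s₂=9.482, n₂=14
s_p² = [19·8.095² + 13·9.482²]/32 = 75.4337
SE = √(s_p²·(1/20+1/14)) = 3.0265
t = (44.550−38.071)/3.0265 = 2.1406
df = 32
p-value (two-sided) = 0.04003
→ bracket: 0.01<=p<0.05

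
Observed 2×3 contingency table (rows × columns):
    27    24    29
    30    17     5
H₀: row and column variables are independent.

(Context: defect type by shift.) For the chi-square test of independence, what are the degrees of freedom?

df = (r−1)(c−1) = (2−1)·(3−1) = 2

degrees of freedom = 2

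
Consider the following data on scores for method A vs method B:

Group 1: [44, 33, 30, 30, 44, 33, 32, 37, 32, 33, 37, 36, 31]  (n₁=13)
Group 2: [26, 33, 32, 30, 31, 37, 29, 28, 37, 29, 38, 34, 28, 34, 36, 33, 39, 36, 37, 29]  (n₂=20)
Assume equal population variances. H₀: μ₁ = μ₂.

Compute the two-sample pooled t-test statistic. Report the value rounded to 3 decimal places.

x̄₁=34.769, s₁=4.711, n₁=13
x̄₂=32.800, s₂=3.901, n₂=20
s_p² = [12·4.711² + 19·3.901²]/31 = 17.9196
SE = √(s_p²·(1/13+1/20)) = 1.5081
t = (34.769−32.800)/1.5081 = 1.3058
df = 31

test statistic = 1.306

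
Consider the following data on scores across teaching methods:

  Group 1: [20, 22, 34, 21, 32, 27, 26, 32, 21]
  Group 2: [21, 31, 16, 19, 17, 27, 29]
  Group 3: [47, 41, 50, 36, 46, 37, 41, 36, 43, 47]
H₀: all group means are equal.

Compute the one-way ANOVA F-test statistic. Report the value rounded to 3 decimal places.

Group means [26.11, 22.86, 42.40], grand mean 31.500
SSB = Σnᵢ(x̄ᵢ−x̄)² = 1972.354; SSW = ΣΣ(x−x̄ᵢ)² = 688.146
MSB = 1972.354/2 = 986.1770; MSW = 688.146/23 = 29.9194
F = MSB/MSW = 32.9611
df = (2, 23)

test statistic = 32.961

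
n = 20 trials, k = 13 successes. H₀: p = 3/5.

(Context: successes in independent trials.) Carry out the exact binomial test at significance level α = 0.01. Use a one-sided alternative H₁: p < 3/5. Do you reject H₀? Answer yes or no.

Exact binomial: n=20, k=13, p₀=3/5=0.6000
P(X≤13) from Σ C(n,i)·p₀^i·(1−p₀)^(n−i)
p-value (one-sided, H₁ less) = 0.74999
At α=0.01: p ≥ α → fail to reject H₀

reject H₀: no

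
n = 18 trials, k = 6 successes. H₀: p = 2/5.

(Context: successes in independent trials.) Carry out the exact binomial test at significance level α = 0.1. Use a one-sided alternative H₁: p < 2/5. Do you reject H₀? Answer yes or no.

reject H₀: no

Exact binomial: n=18, k=6, p₀=2/5=0.4000
P(X≤6) from Σ C(n,i)·p₀^i·(1−p₀)^(n−i)
p-value (one-sided, H₁ less) = 0.37428
At α=0.1: p ≥ α → fail to reject H₀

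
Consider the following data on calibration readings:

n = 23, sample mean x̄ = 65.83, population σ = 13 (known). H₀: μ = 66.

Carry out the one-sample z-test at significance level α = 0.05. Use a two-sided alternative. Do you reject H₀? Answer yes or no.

reject H₀: no

SE = σ/√n = 13/√23 = 2.7107
z = (x̄−μ₀)/SE = (65.83−66)/2.7107 = -0.0627
p-value (two-sided) = 0.94999
At α=0.05: p ≥ α → fail to reject H₀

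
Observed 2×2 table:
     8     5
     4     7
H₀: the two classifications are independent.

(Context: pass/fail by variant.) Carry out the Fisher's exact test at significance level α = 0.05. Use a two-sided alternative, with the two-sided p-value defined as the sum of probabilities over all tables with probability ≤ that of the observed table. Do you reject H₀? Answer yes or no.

reject H₀: no

Margins: r₁=13, r₂=11, c₁=12, c₂=12, n=24
p_obs = C(13,8)·C(11,4)/C(24,12); sum pmf over tables with pmf ≤ p_obs
p-value (two-sided) = 0.41365
At α=0.05: p ≥ α → fail to reject H₀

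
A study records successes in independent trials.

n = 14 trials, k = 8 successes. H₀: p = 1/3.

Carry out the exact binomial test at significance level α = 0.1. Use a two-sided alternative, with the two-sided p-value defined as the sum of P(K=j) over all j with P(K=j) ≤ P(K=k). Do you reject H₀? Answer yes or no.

reject H₀: yes

Exact binomial: n=14, k=8, p₀=1/3=0.3333
P(X=j) = C(n,j)·p₀^j·(1−p₀)^(n−j); p = Σ P(X=j) over j with P(X=j) ≤ P(X=8)
p-value (two-sided) = 0.08502
At α=0.1: p < α → reject H₀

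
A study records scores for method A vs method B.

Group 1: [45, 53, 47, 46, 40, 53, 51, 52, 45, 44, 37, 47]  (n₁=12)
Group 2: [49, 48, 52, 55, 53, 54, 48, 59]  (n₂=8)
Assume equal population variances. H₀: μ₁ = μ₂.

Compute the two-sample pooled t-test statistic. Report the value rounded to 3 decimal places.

x̄₁=46.667, s₁=5.033, n₁=12
x̄₂=52.250, s₂=3.845, n₂=8
s_p² = [11·5.033² + 7·3.845²]/18 = 21.2315
SE = √(s_p²·(1/12+1/8)) = 2.1031
t = (46.667−52.250)/2.1031 = -2.6548
df = 18

test statistic = -2.655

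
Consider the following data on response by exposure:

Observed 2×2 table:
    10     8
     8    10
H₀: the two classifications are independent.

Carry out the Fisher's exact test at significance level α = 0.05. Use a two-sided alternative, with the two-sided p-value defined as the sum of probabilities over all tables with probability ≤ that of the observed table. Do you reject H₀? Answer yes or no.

reject H₀: no

Margins: r₁=18, r₂=18, c₁=18, c₂=18, n=36
p_obs = C(18,10)·C(18,8)/C(36,18); sum pmf over tables with pmf ≤ p_obs
p-value (two-sided) = 0.73952
At α=0.05: p ≥ α → fail to reject H₀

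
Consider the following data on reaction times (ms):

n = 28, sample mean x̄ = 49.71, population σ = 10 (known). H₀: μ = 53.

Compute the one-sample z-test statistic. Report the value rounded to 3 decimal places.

test statistic = -1.741

SE = σ/√n = 10/√28 = 1.8898
z = (x̄−μ₀)/SE = (49.71−53)/1.8898 = -1.7409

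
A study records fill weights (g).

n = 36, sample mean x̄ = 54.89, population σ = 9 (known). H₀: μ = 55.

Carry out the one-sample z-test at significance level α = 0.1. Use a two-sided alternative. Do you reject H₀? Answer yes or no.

SE = σ/√n = 9/√36 = 1.5000
z = (x̄−μ₀)/SE = (54.89−55)/1.5000 = -0.0733
p-value (two-sided) = 0.94154
At α=0.1: p ≥ α → fail to reject H₀

reject H₀: no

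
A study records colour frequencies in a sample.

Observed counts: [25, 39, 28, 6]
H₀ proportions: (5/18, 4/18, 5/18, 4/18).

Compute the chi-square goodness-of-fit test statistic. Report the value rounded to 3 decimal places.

n = 98; E_i = n·p_i = [27.22, 21.78, 27.22, 21.78]
χ² = (25−27.22)²/27.22 + (39−21.78)²/21.78 + (28−27.22)²/27.22 + (6−21.78)²/21.78 = 25.2541
df = 3

test statistic = 25.254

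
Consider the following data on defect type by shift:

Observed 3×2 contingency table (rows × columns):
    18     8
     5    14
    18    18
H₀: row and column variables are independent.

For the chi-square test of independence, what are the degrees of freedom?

df = (r−1)(c−1) = (3−1)·(2−1) = 2

degrees of freedom = 2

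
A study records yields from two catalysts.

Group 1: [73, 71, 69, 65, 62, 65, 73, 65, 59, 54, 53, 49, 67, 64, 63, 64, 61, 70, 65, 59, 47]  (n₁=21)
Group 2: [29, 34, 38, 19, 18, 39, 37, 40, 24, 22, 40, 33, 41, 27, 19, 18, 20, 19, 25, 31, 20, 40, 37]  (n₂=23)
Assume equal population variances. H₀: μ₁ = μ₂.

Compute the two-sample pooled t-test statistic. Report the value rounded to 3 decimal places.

test statistic = 13.871

x̄₁=62.762, s₁=7.252, n₁=21
x̄₂=29.130, s₂=8.683, n₂=23
s_p² = [20·7.252² + 22·8.683²]/42 = 64.5338
SE = √(s_p²·(1/21+1/23)) = 2.4246
t = (62.762−29.130)/2.4246 = 13.8707
df = 42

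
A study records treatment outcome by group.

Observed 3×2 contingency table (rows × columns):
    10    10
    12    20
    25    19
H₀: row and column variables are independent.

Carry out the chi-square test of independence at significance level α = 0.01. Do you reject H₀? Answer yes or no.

Row totals [20, 32, 44], col totals [47, 49], n=96
χ² = (10−9.79)²/9.79 + (10−10.21)²/10.21 + (12−15.67)²/15.67 + (20−16.33)²/16.33 + (25−21.54)²/21.54 + (19−22.46)²/22.46 = 2.7777
df = 2
p-value (upper-tail) = 0.24936
At α=0.01: p ≥ α → fail to reject H₀

reject H₀: no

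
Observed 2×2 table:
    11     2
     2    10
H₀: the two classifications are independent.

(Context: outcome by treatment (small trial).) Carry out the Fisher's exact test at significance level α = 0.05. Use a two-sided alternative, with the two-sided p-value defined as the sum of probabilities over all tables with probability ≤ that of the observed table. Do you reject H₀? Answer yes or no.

Margins: r₁=13, r₂=12, c₁=13, c₂=12, n=25
p_obs = C(13,11)·C(12,2)/C(25,13); sum pmf over tables with pmf ≤ p_obs
p-value (two-sided) = 0.00120
At α=0.05: p < α → reject H₀

reject H₀: yes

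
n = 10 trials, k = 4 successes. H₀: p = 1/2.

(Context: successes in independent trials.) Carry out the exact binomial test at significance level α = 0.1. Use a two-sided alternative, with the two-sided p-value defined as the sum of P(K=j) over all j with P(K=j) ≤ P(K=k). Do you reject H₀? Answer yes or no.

Exact binomial: n=10, k=4, p₀=1/2=0.5000
P(X=j) = C(n,j)·p₀^j·(1−p₀)^(n−j); p = Σ P(X=j) over j with P(X=j) ≤ P(X=4)
p-value (two-sided) = 0.75391
At α=0.1: p ≥ α → fail to reject H₀

reject H₀: no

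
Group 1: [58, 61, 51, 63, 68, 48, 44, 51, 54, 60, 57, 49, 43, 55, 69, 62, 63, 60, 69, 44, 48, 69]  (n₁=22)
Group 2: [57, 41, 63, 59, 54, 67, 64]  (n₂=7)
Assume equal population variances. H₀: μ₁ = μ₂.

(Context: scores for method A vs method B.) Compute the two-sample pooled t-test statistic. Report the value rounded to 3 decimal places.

x̄₁=56.636, s₁=8.528, n₁=22
x̄₂=57.857, s₂=8.649, n₂=7
s_p² = [21·8.528² + 6·8.649²]/27 = 73.1833
SE = √(s_p²·(1/22+1/7)) = 3.7123
t = (56.636−57.857)/3.7123 = -0.3288
df = 27

test statistic = -0.329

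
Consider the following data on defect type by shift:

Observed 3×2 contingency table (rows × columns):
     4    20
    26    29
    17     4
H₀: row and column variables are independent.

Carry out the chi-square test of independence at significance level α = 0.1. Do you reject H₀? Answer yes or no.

Row totals [24, 55, 21], col totals [47, 53], n=100
χ² = (4−11.28)²/11.28 + (20−12.72)²/12.72 + (26−25.85)²/25.85 + (29−29.15)²/29.15 + (17−9.87)²/9.87 + (4−11.13)²/11.13 = 18.5848
df = 2
p-value (upper-tail) = 0.00009
At α=0.1: p < α → reject H₀

reject H₀: yes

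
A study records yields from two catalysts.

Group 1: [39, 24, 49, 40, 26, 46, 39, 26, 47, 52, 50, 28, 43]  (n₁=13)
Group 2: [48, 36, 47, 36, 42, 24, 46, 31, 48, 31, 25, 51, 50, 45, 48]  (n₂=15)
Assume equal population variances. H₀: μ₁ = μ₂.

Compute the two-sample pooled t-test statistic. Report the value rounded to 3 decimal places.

x̄₁=39.154, s₁=10.015, n₁=13
x̄₂=40.533, s₂=9.249, n₂=15
s_p² = [12·10.015² + 14·9.249²]/26 = 92.3625
SE = √(s_p²·(1/13+1/15)) = 3.6417
t = (39.154−40.533)/3.6417 = -0.3788
df = 26

test statistic = -0.379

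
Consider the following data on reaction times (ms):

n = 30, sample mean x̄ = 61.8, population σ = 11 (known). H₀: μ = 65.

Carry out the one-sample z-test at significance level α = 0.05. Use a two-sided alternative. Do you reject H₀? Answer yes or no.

SE = σ/√n = 11/√30 = 2.0083
z = (x̄−μ₀)/SE = (61.8−65)/2.0083 = -1.5934
p-value (two-sided) = 0.11108
At α=0.05: p ≥ α → fail to reject H₀

reject H₀: no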